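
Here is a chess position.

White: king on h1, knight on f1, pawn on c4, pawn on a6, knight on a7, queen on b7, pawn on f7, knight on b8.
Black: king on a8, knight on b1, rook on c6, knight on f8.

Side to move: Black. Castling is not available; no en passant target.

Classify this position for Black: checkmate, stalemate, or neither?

Black to move; black king on a8.
In check: yes, from the white queen on b7.
King squares — a7: attacked by Qb7; b7: attacked by Pa6; b8: attacked by Qb7.
Legal moves for Black: none.
In check with no legal moves → checkmate.

checkmate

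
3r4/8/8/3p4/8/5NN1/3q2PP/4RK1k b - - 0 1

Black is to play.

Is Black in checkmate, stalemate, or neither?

Black to move; black king on h1.
In check: yes, from the white knight on g3.
King squares — g1: attacked by Kf1; g2: attacked by Kf1; h2: attacked by Nf3.
Legal moves for Black: none.
In check with no legal moves → checkmate.

checkmate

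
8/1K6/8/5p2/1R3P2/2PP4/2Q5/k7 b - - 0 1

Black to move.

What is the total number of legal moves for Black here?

Black to move; king on a1.
In check: no.
Legal moves: none.
Count: 0.

0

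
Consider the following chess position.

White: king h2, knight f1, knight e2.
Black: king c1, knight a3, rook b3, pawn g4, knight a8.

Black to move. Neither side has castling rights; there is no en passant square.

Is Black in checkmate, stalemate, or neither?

neither

Black to move; black king on c1.
In check: yes, from the white knight on e2.
Legal moves for Black: Kc2, Kb2, Kd1, Kb1.
Black is in check but has 4 legal moves → neither.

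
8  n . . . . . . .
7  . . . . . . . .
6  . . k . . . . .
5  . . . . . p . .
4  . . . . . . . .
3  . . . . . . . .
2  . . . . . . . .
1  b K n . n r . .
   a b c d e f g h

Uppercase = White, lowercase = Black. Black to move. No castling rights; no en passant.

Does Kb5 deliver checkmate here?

After Kb5: white king on b1; in check: no.
White is not in check, so this cannot be checkmate.

no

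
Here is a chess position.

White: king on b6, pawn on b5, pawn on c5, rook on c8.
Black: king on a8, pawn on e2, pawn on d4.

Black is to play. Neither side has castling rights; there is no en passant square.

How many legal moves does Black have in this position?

0

Black to move; king on a8.
In check: yes, from the white rook on c8.
Legal moves: none.
Count: 0.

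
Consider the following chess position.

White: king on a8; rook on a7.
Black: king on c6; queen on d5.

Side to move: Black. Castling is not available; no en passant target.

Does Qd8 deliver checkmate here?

After Qd8: white king on a8; in check: yes, from the black queen on d8.
King squares — a7: own rook; b7: attacked by Kc6; b8: attacked by Qd8.
White has no legal moves → checkmate.

yes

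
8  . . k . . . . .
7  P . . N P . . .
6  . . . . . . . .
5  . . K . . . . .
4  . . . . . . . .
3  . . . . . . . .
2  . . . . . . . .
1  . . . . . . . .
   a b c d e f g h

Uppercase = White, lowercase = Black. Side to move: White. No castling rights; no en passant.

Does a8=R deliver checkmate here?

no

After a8=R: black king on c8; in check: yes, from the white rook on a8.
Black has 3 legal replies: Kxd7, Kc7, Kb7.
In check but a legal move exists → not checkmate.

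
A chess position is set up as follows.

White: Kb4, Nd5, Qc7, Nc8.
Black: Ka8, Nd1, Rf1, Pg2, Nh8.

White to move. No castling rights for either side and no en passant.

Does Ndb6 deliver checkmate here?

yes

After Ndb6: black king on a8; in check: yes, from the white knight on b6.
King squares — a7: attacked by Qc7; b7: attacked by Qc7; b8: attacked by Qc7.
Black has no legal moves → checkmate.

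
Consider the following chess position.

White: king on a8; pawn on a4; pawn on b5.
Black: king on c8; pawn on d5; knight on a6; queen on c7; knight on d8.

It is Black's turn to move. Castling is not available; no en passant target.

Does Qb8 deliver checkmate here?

yes

After Qb8: white king on a8; in check: yes, from the black queen on b8.
King squares — a7: attacked by Qb8; b7: attacked by Qb8; b8: attacked by Na6.
White has no legal moves → checkmate.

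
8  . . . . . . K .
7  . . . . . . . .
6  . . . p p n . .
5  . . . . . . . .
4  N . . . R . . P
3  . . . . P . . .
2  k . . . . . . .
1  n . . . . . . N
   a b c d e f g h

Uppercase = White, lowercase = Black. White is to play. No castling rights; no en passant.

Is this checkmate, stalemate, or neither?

White to move; white king on g8.
In check: yes, from the black knight on f6.
King squares — f7: available; g7: available; h7: attacked by Nf6; f8: available; h8: available.
Legal moves for White: Kh8, Kf8, Kg7, Kf7.
White is in check but has 4 legal moves → neither.

neither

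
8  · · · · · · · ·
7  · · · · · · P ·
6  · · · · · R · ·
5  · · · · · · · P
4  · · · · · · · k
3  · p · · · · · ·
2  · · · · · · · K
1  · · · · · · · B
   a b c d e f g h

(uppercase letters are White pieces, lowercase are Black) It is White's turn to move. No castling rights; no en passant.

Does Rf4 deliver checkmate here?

no

After Rf4: black king on h4; in check: yes, from the white rook on f4.
Black has 2 legal replies: Kxh5, Kg5.
In check but a legal move exists → not checkmate.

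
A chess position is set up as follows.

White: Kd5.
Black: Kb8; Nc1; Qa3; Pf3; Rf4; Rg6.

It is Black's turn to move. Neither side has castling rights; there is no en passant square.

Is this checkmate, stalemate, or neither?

Black to move; black king on b8.
In check: no.
Legal moves for Black include: Kc8, Ka8, Kc7, Kb7, Ka7, Rg8, Rg7, Rh6, Rgf6, Re6, Rd6+, Rc6, Rb6, Ra6, Rg5+, Rgg4, Rg3, Rg2, ... (list truncated; more exist).
Black has legal moves and is not in check → neither.

neither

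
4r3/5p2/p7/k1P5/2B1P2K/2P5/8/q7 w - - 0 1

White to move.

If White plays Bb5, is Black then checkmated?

After Bb5: black king on a5; in check: no.
Black is not in check, so this cannot be checkmate.

no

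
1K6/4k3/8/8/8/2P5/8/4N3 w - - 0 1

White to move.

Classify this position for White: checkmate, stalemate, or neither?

neither

White to move; white king on b8.
In check: no.
Legal moves for White: Kc8, Ka8, Kc7, Kb7, Ka7, Nf3, Nd3, Ng2, Nc2, c4.
White has 10 legal moves and is not in check → neither.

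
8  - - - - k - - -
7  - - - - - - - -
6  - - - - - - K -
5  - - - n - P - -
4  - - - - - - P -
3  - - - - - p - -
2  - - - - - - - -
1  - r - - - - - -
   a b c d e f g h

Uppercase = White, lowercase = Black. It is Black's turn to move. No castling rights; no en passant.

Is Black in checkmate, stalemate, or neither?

Black to move; black king on e8.
In check: no.
Legal moves for Black include: Kf8, Kd8, Ke7, Kd7, Ne7+, Nc7, Nf6, Nb6, Nf4+, Nb4, Ne3, Nc3, Rb8, Rb7, Rb6+, Rb5, Rb4, Rb3, ... (list truncated; more exist).
Black has legal moves and is not in check → neither.

neither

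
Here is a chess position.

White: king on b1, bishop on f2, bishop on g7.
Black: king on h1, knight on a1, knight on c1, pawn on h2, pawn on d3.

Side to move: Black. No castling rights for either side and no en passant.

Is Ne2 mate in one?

After Ne2: white king on b1; in check: no.
White is not in check, so this cannot be checkmate.

no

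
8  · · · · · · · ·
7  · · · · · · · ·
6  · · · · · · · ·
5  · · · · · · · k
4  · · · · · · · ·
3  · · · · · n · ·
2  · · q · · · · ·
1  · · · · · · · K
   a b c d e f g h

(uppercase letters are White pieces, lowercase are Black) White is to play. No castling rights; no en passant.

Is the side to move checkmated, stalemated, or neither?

stalemate

White to move; white king on h1.
In check: no.
King squares — g1: attacked by Nf3; g2: attacked by Qc2; h2: attacked by Qc2.
Legal moves for White: none.
Not in check and no legal moves → stalemate.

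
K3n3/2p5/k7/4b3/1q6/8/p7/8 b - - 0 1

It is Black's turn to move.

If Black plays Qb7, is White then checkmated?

yes

After Qb7: white king on a8; in check: yes, from the black queen on b7.
King squares — a7: attacked by Ka6; b7: attacked by Ka6; b8: attacked by Qb7.
White has no legal moves → checkmate.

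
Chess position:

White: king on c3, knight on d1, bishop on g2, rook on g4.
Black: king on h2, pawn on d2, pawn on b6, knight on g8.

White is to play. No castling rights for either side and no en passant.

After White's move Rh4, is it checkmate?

no

After Rh4: black king on h2; in check: yes, from the white rook on h4.
Black has 3 legal replies: Kg3, Kxg2, Kg1.
In check but a legal move exists → not checkmate.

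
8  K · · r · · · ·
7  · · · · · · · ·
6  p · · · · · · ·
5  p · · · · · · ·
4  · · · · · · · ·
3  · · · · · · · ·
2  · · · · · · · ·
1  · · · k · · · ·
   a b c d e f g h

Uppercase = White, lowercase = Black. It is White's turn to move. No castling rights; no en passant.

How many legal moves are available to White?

2

White to move; king on a8.
In check: yes, from the black rook on d8.
Legal moves: Kb7, Ka7.
Count: 2.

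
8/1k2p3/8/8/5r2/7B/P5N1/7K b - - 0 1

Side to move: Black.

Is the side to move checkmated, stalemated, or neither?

neither

Black to move; black king on b7.
In check: no.
Legal moves for Black include: Kb8, Ka8, Kc7, Ka7, Kc6, Kb6, Ka6, Rf8, Rf7, Rf6, Rf5, Rh4, Rg4, Re4, Rd4, Rc4, Rb4, Ra4, ... (list truncated; more exist).
Black has legal moves and is not in check → neither.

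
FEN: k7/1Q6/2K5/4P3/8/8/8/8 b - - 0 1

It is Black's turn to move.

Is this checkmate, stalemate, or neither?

checkmate

Black to move; black king on a8.
In check: yes, from the white queen on b7.
King squares — a7: attacked by Qb7; b7: attacked by Kc6; b8: attacked by Qb7.
Legal moves for Black: none.
In check with no legal moves → checkmate.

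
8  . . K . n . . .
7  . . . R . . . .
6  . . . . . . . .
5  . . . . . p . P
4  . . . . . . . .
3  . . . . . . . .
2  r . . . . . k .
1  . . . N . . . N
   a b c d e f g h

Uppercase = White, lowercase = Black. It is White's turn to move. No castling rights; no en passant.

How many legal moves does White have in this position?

23

White to move; king on c8.
In check: no.
Legal moves: Kd8, Kb8, Kb7, Rd8, Rh7, Rg7+, Rf7, Re7, Rc7, Rb7, Ra7, Rd6, Rd5, Rd4, Rd3, Rd2+, Ng3, Nhf2, Ne3+, Nc3, Ndf2, Nb2, h6.
Count: 23.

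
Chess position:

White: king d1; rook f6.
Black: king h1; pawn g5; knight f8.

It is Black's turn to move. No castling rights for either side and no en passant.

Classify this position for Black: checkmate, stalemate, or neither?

Black to move; black king on h1.
In check: no.
Legal moves for Black: Nh7, Nd7, Ng6, Ne6, Kh2, Kg2, Kg1, g4.
Black has 8 legal moves and is not in check → neither.

neither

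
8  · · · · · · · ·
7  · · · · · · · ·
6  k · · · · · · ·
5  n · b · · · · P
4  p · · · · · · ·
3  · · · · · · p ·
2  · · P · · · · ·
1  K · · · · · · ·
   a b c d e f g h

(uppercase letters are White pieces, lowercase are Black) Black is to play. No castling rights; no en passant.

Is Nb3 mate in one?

After Nb3: white king on a1; in check: yes, from the black knight on b3.
White has 4 legal replies: Kb2, Ka2, Kb1, cxb3.
In check but a legal move exists → not checkmate.

no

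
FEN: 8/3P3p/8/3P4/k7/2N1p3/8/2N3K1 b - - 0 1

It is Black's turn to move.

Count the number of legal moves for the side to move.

3

Black to move; king on a4.
In check: yes, from the white knight on c3.
Legal moves: Ka5, Kb4, Ka3.
Count: 3.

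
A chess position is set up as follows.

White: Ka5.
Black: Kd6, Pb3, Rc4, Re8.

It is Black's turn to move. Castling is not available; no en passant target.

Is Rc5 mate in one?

After Rc5: white king on a5; in check: yes, from the black rook on c5.
White has 4 legal replies: Kb6, Ka6, Kb4, Ka4.
In check but a legal move exists → not checkmate.

no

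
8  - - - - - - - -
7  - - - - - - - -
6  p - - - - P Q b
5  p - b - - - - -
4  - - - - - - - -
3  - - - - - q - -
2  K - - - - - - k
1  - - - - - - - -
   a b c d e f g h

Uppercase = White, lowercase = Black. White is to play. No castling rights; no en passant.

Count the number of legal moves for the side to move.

21

White to move; king on a2.
In check: no.
Legal moves: Qg8, Qe8, Qh7, Qg7, Qf7, Qxh6+, Qh5+, Qg5, Qf5, Qg4, Qe4, Qg3+, Qd3, Qg2+, Qc2+, Qg1+, Qb1, Kb2, Kb1, Ka1, f7.
Count: 21.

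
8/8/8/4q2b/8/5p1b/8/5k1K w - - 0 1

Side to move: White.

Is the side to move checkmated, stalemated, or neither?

White to move; white king on h1.
In check: no.
King squares — g1: attacked by Kf1; g2: attacked by Kf1; h2: attacked by Qe5.
Legal moves for White: none.
Not in check and no legal moves → stalemate.

stalemate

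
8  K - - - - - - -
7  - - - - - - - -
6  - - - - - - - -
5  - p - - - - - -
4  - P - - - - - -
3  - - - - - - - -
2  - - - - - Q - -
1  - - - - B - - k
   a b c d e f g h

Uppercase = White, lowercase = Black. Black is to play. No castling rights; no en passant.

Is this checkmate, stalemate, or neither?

Black to move; black king on h1.
In check: no.
King squares — g1: attacked by Qf2; g2: attacked by Qf2; h2: attacked by Qf2.
Legal moves for Black: none.
Not in check and no legal moves → stalemate.

stalemate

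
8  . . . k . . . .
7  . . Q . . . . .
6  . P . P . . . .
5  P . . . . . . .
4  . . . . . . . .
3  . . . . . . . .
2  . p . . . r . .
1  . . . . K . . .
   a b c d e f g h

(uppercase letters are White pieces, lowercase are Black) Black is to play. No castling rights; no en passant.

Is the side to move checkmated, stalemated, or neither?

Black to move; black king on d8.
In check: yes, from the white queen on c7.
Legal moves for Black: Ke8.
Black is in check but has 1 legal move → neither.

neither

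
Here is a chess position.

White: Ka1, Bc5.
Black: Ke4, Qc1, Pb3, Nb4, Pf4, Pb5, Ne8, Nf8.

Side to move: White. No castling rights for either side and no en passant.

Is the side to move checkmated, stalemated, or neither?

checkmate

White to move; white king on a1.
In check: yes, from the black queen on c1.
King squares — b1: attacked by Qc1; a2: attacked by Pb3; b2: attacked by Qc1.
Legal moves for White: none.
In check with no legal moves → checkmate.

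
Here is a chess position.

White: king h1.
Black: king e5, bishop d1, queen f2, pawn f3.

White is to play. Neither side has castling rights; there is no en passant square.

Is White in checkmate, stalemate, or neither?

White to move; white king on h1.
In check: no.
King squares — g1: attacked by Qf2; g2: attacked by Qf2; h2: attacked by Qf2.
Legal moves for White: none.
Not in check and no legal moves → stalemate.

stalemate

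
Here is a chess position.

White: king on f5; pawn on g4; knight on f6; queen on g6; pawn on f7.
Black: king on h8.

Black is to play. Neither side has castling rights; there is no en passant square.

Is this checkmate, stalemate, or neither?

stalemate

Black to move; black king on h8.
In check: no.
King squares — g7: attacked by Qg6; h7: attacked by Nf6; g8: attacked by Nf6.
Legal moves for Black: none.
Not in check and no legal moves → stalemate.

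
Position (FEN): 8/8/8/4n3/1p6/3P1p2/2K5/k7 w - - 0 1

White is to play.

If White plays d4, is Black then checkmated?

no

After d4: black king on a1; in check: no.
Black is not in check, so this cannot be checkmate.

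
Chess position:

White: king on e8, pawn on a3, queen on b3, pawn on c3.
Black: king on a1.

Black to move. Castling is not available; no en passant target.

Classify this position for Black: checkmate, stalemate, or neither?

Black to move; black king on a1.
In check: no.
King squares — b1: attacked by Qb3; a2: attacked by Qb3; b2: attacked by Qb3.
Legal moves for Black: none.
Not in check and no legal moves → stalemate.

stalemate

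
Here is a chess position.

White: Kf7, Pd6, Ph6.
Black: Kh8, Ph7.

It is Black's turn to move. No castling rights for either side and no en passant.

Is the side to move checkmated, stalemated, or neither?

stalemate

Black to move; black king on h8.
In check: no.
King squares — g7: attacked by Ph6; h7: own pawn; g8: attacked by Kf7.
Legal moves for Black: none.
Not in check and no legal moves → stalemate.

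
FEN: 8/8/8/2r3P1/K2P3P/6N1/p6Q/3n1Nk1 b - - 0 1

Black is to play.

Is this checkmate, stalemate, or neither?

Black to move; black king on g1.
In check: yes, from the white queen on h2.
King squares — f1: attacked by Ng3; h1: attacked by Qh2; f2: attacked by Qh2; g2: attacked by Qh2; h2: attacked by Nf1.
Legal moves for Black: none.
In check with no legal moves → checkmate.

checkmate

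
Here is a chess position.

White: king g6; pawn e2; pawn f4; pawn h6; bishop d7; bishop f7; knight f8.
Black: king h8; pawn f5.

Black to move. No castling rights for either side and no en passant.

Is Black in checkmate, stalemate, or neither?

Black to move; black king on h8.
In check: no.
King squares — g7: attacked by Kg6; h7: attacked by Kg6; g8: attacked by Bf7.
Legal moves for Black: none.
Not in check and no legal moves → stalemate.

stalemate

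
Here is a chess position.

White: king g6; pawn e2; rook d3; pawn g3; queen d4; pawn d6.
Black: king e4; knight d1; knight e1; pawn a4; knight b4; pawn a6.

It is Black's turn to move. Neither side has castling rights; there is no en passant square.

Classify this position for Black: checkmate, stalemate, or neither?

checkmate

Black to move; black king on e4.
In check: yes, from the white queen on d4.
King squares — d3: attacked by Pe2; e3: attacked by Rd3; f3: attacked by Pe2; d4: attacked by Rd3; f4: attacked by Pg3; d5: attacked by Qd4; e5: attacked by Qd4; f5: attacked by Kg6.
Legal moves for Black: none.
In check with no legal moves → checkmate.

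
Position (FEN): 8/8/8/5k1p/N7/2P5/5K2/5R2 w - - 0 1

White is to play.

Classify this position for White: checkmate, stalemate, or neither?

neither

White to move; white king on f2.
In check: no.
Legal moves for White: Nb6, Nc5, Nb2, Kg3+, Kf3, Ke3+, Kg2+, Ke2+, Kg1+, Ke1+, Rh1, Rg1, Re1, Rd1, Rc1, Rb1, Ra1, c4.
White has 18 legal moves and is not in check → neither.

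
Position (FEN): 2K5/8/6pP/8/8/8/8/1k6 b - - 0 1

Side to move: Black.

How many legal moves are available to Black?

6

Black to move; king on b1.
In check: no.
Legal moves: Kc2, Kb2, Ka2, Kc1, Ka1, g5.
Count: 6.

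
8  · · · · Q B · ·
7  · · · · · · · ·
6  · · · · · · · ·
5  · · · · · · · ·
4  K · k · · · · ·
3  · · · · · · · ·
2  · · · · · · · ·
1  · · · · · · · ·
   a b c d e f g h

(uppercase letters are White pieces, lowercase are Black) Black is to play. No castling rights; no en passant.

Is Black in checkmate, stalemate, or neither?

neither

Black to move; black king on c4.
In check: no.
Legal moves for Black: Kd5, Kd4, Kd3, Kc3.
Black has 4 legal moves and is not in check → neither.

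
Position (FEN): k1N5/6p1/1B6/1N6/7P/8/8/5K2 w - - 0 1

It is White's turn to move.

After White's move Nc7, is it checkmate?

After Nc7: black king on a8; in check: yes, from the white knight on c7.
Black has 2 legal replies: Kb8, Kb7.
In check but a legal move exists → not checkmate.

no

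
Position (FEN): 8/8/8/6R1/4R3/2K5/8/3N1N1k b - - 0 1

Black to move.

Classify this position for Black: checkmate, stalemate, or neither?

stalemate

Black to move; black king on h1.
In check: no.
King squares — g1: attacked by Rg5; g2: attacked by Rg5; h2: attacked by Nf1.
Legal moves for Black: none.
Not in check and no legal moves → stalemate.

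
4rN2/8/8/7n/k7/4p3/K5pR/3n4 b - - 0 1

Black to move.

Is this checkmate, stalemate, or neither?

Black to move; black king on a4.
In check: no.
Legal moves for Black include: Rxf8, Rd8, Rc8, Rb8, Ra8, Re7, Re6, Re5, Re4, Ng7, Nf6, Nf4, Ng3, Kb5, Ka5, Kb4, Nc3+, Nf2, ... (list truncated; more exist).
Black has legal moves and is not in check → neither.

neither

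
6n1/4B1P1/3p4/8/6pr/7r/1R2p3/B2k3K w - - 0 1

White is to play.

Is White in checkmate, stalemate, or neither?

White to move; white king on h1.
In check: yes, from the black rook on h3.
King squares — g1: available; g2: available; h2: attacked by Rh3.
Legal moves for White: Kg2, Kg1.
White is in check but has 2 legal moves → neither.

neither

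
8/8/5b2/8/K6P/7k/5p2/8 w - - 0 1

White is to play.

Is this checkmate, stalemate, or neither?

neither

White to move; white king on a4.
In check: no.
Legal moves for White: Kb5, Ka5, Kb4, Kb3, Ka3, h5.
White has 6 legal moves and is not in check → neither.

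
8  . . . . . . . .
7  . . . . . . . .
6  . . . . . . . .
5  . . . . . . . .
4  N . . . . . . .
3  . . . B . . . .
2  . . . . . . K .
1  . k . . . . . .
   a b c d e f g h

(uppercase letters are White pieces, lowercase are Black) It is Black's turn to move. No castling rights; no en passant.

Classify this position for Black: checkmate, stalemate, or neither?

neither

Black to move; black king on b1.
In check: yes, from the white bishop on d3.
King squares — a1: available; c1: available; a2: available; b2: attacked by Na4; c2: attacked by Bd3.
Legal moves for Black: Ka2, Kc1, Ka1.
Black is in check but has 3 legal moves → neither.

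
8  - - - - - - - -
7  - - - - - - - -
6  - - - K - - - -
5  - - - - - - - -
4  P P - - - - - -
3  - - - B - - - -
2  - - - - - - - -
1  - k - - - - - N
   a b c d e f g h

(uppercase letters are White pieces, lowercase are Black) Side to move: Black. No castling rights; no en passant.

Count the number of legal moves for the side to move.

4

Black to move; king on b1.
In check: yes, from the white bishop on d3.
Legal moves: Kb2, Ka2, Kc1, Ka1.
Count: 4.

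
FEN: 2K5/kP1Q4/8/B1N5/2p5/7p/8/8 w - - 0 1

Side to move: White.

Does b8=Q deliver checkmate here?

yes

After b8=Q: black king on a7; in check: yes, from the white queen on d7 and the white queen on b8.
King squares — a6: attacked by Nc5; b6: attacked by Ba5; b7: attacked by Nc5; a8: attacked by Qb8; b8: attacked by Kc8.
Black has no legal moves → checkmate.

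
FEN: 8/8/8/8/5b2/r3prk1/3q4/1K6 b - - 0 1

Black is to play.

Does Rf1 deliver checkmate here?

After Rf1: white king on b1; in check: yes, from the black rook on f1.
King squares — a1: attacked by Rf1; c1: attacked by Rf1; a2: attacked by Qd2; b2: attacked by Qd2; c2: attacked by Qd2.
White has no legal moves → checkmate.

yes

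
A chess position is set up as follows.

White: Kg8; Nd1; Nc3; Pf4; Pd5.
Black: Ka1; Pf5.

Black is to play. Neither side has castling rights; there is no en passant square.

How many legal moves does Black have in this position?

Black to move; king on a1.
In check: no.
Legal moves: none.
Count: 0.

0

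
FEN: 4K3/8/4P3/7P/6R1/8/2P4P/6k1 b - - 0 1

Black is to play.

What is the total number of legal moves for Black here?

4

Black to move; king on g1.
In check: yes, from the white rook on g4.
Legal moves: Kxh2, Kf2, Kh1, Kf1.
Count: 4.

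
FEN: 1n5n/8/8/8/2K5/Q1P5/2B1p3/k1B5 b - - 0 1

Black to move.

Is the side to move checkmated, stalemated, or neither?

checkmate

Black to move; black king on a1.
In check: yes, from the white queen on a3.
King squares — b1: attacked by Bc2; a2: attacked by Qa3; b2: attacked by Bc1.
Legal moves for Black: none.
In check with no legal moves → checkmate.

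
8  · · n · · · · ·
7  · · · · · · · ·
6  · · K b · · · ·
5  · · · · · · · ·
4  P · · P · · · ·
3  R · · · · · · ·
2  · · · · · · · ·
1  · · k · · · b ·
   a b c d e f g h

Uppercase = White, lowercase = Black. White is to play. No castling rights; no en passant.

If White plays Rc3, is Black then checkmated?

After Rc3: black king on c1; in check: yes, from the white rook on c3.
Black has 4 legal replies: Kd2, Kb2, Kd1, Kb1.
In check but a legal move exists → not checkmate.

no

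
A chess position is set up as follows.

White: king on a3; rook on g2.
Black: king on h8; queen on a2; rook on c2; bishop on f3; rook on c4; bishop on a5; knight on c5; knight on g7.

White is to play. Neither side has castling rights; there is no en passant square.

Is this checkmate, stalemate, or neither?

checkmate

White to move; white king on a3.
In check: yes, from the black queen on a2.
King squares — a2: attacked by Rc2; b2: attacked by Qa2; b3: attacked by Qa2; a4: attacked by Qa2; b4: attacked by Rc4.
Legal moves for White: none.
In check with no legal moves → checkmate.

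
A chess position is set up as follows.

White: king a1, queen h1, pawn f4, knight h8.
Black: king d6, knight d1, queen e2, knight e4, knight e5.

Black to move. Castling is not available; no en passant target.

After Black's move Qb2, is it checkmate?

After Qb2: white king on a1; in check: yes, from the black queen on b2.
King squares — b1: attacked by Qb2; a2: attacked by Qb2; b2: attacked by Nd1.
White has no legal moves → checkmate.

yes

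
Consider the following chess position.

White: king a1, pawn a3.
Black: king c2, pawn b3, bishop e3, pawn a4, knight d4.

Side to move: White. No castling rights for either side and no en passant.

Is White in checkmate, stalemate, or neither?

stalemate

White to move; white king on a1.
In check: no.
King squares — b1: attacked by Kc2; a2: attacked by Pb3; b2: attacked by Kc2.
Legal moves for White: none.
Not in check and no legal moves → stalemate.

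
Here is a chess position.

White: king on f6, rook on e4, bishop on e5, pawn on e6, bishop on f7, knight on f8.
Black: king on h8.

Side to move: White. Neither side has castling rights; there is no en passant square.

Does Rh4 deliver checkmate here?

yes

After Rh4: black king on h8; in check: yes, from the white rook on h4.
King squares — g7: attacked by Kf6; h7: attacked by Rh4; g8: attacked by Bf7.
Black has no legal moves → checkmate.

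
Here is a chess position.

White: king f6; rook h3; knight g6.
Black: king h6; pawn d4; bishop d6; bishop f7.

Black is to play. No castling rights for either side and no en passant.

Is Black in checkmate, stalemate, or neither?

checkmate

Black to move; black king on h6.
In check: yes, from the white rook on h3.
King squares — g5: attacked by Kf6; h5: attacked by Rh3; g6: attacked by Kf6; g7: attacked by Kf6; h7: attacked by Rh3.
Legal moves for Black: none.
In check with no legal moves → checkmate.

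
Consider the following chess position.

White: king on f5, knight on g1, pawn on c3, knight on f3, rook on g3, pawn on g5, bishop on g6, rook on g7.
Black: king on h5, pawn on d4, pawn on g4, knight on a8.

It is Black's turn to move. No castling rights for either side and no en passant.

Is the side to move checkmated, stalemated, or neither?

checkmate

Black to move; black king on h5.
In check: yes, from the white bishop on g6.
King squares — g4: own pawn; h4: attacked by Nf3; g5: attacked by Nf3; g6: attacked by Kf5; h6: attacked by Pg5.
Legal moves for Black: none.
In check with no legal moves → checkmate.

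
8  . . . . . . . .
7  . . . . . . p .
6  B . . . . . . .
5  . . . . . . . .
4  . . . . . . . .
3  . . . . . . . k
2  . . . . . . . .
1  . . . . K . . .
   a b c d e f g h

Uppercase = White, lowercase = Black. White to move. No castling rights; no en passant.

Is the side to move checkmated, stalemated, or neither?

neither

White to move; white king on e1.
In check: no.
Legal moves for White: Bc8+, Bb7, Bb5, Bc4, Bd3, Be2, Bf1+, Kf2, Ke2, Kd2, Kf1, Kd1.
White has 12 legal moves and is not in check → neither.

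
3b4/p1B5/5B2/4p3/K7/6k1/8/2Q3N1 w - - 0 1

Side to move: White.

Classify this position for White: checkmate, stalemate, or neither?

neither

White to move; white king on a4.
In check: no.
Legal moves for White include: Bcxd8, Bb8, Bd6, Bb6, Bcxe5+, Ba5, Bh8, Bfxd8, Bg7, Be7, Bg5, Bfxe5+, Bh4+, Kb5, Ka5, Kb4, Kb3, Ka3, ... (list truncated; more exist).
White has legal moves and is not in check → neither.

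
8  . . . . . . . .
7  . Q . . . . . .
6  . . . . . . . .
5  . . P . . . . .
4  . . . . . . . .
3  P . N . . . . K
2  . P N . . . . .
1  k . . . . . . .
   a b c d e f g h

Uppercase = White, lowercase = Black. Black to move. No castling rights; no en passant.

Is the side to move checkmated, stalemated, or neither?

Black to move; black king on a1.
In check: yes, from the white knight on c2.
King squares — b1: attacked by Nc3; a2: attacked by Nc3; b2: attacked by Qb7.
Legal moves for Black: none.
In check with no legal moves → checkmate.

checkmate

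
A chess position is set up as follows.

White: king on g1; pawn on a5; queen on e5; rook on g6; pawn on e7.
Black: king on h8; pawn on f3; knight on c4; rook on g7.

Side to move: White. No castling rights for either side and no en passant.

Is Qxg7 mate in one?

After Qxg7: black king on h8; in check: yes, from the white queen on g7.
King squares — g7: attacked by Rg6; h7: attacked by Qg7; g8: attacked by Qg7.
Black has no legal moves → checkmate.

yes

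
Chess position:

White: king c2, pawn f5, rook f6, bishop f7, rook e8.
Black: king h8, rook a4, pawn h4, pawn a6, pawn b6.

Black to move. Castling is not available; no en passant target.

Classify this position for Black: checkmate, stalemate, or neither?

Black to move; black king on h8.
In check: yes, from the white rook on e8.
King squares — g7: available; h7: available; g8: attacked by Bf7.
Legal moves for Black: Kh7, Kg7.
Black is in check but has 2 legal moves → neither.

neither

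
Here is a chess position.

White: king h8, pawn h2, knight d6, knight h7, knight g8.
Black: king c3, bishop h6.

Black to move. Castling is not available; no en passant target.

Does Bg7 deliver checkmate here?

After Bg7: white king on h8; in check: yes, from the black bishop on g7.
White has 1 legal reply: Kxg7.
In check but a legal move exists → not checkmate.

no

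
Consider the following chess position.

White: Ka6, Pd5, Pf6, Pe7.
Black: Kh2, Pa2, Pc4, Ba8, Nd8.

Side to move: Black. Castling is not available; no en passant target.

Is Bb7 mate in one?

no

After Bb7: white king on a6; in check: yes, from the black bishop on b7.
White has 4 legal replies: Ka7, Kb6, Kb5, Ka5.
In check but a legal move exists → not checkmate.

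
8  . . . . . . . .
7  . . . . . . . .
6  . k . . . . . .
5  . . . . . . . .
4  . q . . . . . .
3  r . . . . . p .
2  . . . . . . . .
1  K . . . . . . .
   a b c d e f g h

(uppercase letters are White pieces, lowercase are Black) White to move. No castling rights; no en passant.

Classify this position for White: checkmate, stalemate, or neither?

White to move; white king on a1.
In check: yes, from the black rook on a3.
King squares — b1: attacked by Qb4; a2: attacked by Ra3; b2: attacked by Qb4.
Legal moves for White: none.
In check with no legal moves → checkmate.

checkmate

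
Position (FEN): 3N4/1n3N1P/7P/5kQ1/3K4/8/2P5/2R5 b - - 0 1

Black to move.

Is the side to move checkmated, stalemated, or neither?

Black to move; black king on f5.
In check: yes, from the white queen on g5.
King squares — e4: attacked by Kd4; f4: attacked by Qg5; g4: attacked by Qg5; e5: attacked by Kd4; g5: attacked by Nf7; e6: attacked by Nd8; f6: attacked by Qg5; g6: attacked by Qg5.
Legal moves for Black: none.
In check with no legal moves → checkmate.

checkmate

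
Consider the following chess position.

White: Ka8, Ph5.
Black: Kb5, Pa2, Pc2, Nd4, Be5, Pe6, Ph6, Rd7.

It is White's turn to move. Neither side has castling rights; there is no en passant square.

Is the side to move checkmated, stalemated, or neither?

White to move; white king on a8.
In check: no.
King squares — a7: attacked by Rd7; b7: attacked by Rd7; b8: attacked by Be5.
Legal moves for White: none.
Not in check and no legal moves → stalemate.

stalemate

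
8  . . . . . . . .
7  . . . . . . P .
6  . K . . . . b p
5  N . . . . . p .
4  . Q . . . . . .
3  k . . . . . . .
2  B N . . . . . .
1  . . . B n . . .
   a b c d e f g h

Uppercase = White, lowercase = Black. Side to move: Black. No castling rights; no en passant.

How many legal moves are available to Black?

2

Black to move; king on a3.
In check: yes, from the white queen on b4.
Legal moves: Kxb4, Kxa2.
Count: 2.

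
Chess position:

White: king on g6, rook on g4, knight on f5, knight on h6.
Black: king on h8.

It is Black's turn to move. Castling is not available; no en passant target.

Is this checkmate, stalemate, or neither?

stalemate

Black to move; black king on h8.
In check: no.
King squares — g7: attacked by Nf5; h7: attacked by Kg6; g8: attacked by Nh6.
Legal moves for Black: none.
Not in check and no legal moves → stalemate.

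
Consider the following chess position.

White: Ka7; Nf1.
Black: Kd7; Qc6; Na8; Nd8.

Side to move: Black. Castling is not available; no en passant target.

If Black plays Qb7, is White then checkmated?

yes

After Qb7: white king on a7; in check: yes, from the black queen on b7.
King squares — a6: attacked by Qb7; b6: attacked by Qb7; b7: attacked by Nd8; a8: attacked by Qb7; b8: attacked by Qb7.
White has no legal moves → checkmate.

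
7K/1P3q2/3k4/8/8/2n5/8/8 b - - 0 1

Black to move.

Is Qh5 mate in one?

no

After Qh5: white king on h8; in check: yes, from the black queen on h5.
White has 2 legal replies: Kg8, Kg7.
In check but a legal move exists → not checkmate.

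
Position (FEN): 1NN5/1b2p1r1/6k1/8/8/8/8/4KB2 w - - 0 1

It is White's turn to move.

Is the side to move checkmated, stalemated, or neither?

neither

White to move; white king on e1.
In check: no.
Legal moves for White: Nxe7+, Na7, Nd6, Nb6, Nd7, Nc6, Na6, Ba6, Bb5, Bc4, Bh3, Bd3+, Bg2, Be2, Kf2, Ke2, Kd2, Kd1.
White has 18 legal moves and is not in check → neither.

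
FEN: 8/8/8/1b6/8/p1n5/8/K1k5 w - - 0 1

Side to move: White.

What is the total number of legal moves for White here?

0

White to move; king on a1.
In check: no.
Legal moves: none.
Count: 0.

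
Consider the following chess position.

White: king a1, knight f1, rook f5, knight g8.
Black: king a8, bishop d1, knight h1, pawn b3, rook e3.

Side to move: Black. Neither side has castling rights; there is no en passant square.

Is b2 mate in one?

After b2: white king on a1; in check: yes, from the black pawn on b2.
White has 3 legal replies: Kxb2, Ka2, Kb1.
In check but a legal move exists → not checkmate.

no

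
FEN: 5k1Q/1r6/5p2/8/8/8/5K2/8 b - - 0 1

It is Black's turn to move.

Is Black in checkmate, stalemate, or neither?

Black to move; black king on f8.
In check: yes, from the white queen on h8.
King squares — e7: available; f7: available; g7: attacked by Qh8; e8: attacked by Qh8; g8: attacked by Qh8.
Legal moves for Black: Kf7, Ke7.
Black is in check but has 2 legal moves → neither.

neither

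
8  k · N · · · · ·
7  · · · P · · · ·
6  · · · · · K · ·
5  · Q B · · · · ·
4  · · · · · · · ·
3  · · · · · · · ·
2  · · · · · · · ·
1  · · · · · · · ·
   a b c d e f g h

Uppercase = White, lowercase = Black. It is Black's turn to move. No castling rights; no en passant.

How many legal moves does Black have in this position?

Black to move; king on a8.
In check: no.
Legal moves: none.
Count: 0.

0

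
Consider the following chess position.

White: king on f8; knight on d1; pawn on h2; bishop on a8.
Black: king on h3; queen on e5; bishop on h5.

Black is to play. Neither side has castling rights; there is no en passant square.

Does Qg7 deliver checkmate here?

After Qg7: white king on f8; in check: yes, from the black queen on g7.
White has 1 legal reply: Kxg7.
In check but a legal move exists → not checkmate.

no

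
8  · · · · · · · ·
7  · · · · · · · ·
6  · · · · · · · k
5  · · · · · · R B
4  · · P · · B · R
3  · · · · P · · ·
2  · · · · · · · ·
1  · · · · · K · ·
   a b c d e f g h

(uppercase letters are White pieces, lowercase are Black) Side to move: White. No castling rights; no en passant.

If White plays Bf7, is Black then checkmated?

After Bf7: black king on h6; in check: yes, from the white rook on h4.
King squares — g5: attacked by Bf4; h5: attacked by Rh4; g6: attacked by Rg5; g7: attacked by Rg5; h7: attacked by Rh4.
Black has no legal moves → checkmate.

yes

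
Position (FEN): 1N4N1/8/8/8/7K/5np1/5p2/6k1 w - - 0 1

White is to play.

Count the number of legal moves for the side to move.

White to move; king on h4.
In check: yes, from the black knight on f3.
Legal moves: Kh5, Kg4, Kh3, Kxg3.
Count: 4.

4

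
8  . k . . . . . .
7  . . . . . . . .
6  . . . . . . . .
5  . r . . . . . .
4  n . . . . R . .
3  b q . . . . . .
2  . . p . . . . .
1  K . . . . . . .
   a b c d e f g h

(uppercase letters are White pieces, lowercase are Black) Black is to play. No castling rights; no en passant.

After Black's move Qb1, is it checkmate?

yes

After Qb1: white king on a1; in check: yes, from the black queen on b1.
King squares — b1: attacked by Pc2; a2: attacked by Qb1; b2: attacked by Qb1.
White has no legal moves → checkmate.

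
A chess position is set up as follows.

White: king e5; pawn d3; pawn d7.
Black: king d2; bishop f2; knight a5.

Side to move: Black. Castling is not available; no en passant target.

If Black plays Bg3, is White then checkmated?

After Bg3: white king on e5; in check: yes, from the black bishop on g3.
White has 6 legal replies: Kf6, Ke6, Kf5, Kd5, Ke4, Kd4.
In check but a legal move exists → not checkmate.

no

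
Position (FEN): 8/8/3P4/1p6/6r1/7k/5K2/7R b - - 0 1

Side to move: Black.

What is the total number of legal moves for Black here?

0

Black to move; king on h3.
In check: yes, from the white rook on h1.
Legal moves: none.
Count: 0.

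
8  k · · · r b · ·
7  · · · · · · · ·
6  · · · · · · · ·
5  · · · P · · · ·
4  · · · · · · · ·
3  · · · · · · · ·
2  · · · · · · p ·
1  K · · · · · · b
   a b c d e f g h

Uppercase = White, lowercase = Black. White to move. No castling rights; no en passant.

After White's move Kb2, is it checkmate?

After Kb2: black king on a8; in check: no.
Black is not in check, so this cannot be checkmate.

no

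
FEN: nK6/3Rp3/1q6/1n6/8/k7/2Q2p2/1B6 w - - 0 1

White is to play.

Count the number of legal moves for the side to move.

White to move; king on b8.
In check: yes, from the black queen on b6.
Legal moves: Kc8, Kxa8, Rb7.
Count: 3.

3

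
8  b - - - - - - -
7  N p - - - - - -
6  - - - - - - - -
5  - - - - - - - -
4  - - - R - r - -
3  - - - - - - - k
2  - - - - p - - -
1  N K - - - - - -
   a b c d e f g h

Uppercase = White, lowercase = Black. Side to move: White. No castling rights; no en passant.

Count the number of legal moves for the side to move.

21

White to move; king on b1.
In check: no.
Legal moves: Nc8, Nc6, Nb5, Rd8, Rd7, Rd6, Rd5, Rxf4, Re4, Rc4, Rb4, Ra4, Rd3+, Rd2, Rd1, Kc2, Kb2, Ka2, Kc1, Nb3, Nc2.
Count: 21.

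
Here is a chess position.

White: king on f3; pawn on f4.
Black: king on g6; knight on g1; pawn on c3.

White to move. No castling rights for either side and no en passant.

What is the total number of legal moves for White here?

White to move; king on f3.
In check: yes, from the black knight on g1.
Legal moves: Kg4, Ke4, Kg3, Ke3, Kg2, Kf2.
Count: 6.

6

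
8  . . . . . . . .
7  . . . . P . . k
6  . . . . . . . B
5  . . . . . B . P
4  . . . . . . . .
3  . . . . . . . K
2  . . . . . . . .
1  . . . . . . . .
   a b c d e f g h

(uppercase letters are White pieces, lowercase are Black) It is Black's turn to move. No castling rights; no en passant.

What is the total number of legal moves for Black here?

3

Black to move; king on h7.
In check: yes, from the white bishop on f5.
Legal moves: Kh8, Kg8, Kxh6.
Count: 3.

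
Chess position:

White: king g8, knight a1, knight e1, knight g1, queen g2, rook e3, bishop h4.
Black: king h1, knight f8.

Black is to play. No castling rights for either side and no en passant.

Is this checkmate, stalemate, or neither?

checkmate

Black to move; black king on h1.
In check: yes, from the white queen on g2.
King squares — g1: attacked by Qg2; g2: attacked by Ne1; h2: attacked by Qg2.
Legal moves for Black: none.
In check with no legal moves → checkmate.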